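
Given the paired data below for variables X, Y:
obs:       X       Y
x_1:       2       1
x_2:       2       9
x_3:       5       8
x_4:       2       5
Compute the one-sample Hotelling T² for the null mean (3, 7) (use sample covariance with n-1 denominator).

Step 1 — sample mean vector:
  mean(X) = (2 + 2 + 5 + 2) / 4 = 11/4 = 2.75
  mean(Y) = (1 + 9 + 8 + 5) / 4 = 23/4 = 5.75
  x̄ = (2.75, 5.75),  deviation x̄ - mu_0 = (2.75, 5.75) - (3, 7) = (-0.25, -1.25).

Step 2 — sample covariance matrix, S[i,j] = (1/(n-1)) · Σ_k (x_{k,i} - mean_i) · (x_{k,j} - mean_j), divisor n-1 = 3:
  S[X,X] = ((-0.75)·(-0.75) + (-0.75)·(-0.75) + (2.25)·(2.25) + (-0.75)·(-0.75)) / 3 = 6.75/3 = 2.25
  S[X,Y] = ((-0.75)·(-4.75) + (-0.75)·(3.25) + (2.25)·(2.25) + (-0.75)·(-0.75)) / 3 = 6.75/3 = 2.25
  S[Y,Y] = ((-4.75)·(-4.75) + (3.25)·(3.25) + (2.25)·(2.25) + (-0.75)·(-0.75)) / 3 = 38.75/3 = 12.9167
  S = [[2.25, 2.25],
 [2.25, 12.9167]].

Step 3 — invert S. det(S) = 2.25·12.9167 - (2.25)² = 24.
  S^{-1} = (1/det) · [[d, -b], [-b, a]] = [[0.5382, -0.0938],
 [-0.0938, 0.0938]].

Step 4 — quadratic form (x̄ - mu_0)^T · S^{-1} · (x̄ - mu_0):
  S^{-1} · (x̄ - mu_0) = (-0.0174, -0.0938),
  (x̄ - mu_0)^T · [...] = (-0.25)·(-0.0174) + (-1.25)·(-0.0938) = 0.1215.

Step 5 — scale by n: T² = 4 · 0.1215 = 0.4861.

T² ≈ 0.4861


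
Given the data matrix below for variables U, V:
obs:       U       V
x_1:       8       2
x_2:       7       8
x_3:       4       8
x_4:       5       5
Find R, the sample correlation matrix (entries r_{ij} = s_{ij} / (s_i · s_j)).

Step 1 — column means:
  mean(U) = (8 + 7 + 4 + 5) / 4 = 24/4 = 6
  mean(V) = (2 + 8 + 8 + 5) / 4 = 23/4 = 5.75

Step 2 — sample variances and covariances s[i,j] = (1/(n-1)) · Σ_k (x_{k,i} - mean_i) · (x_{k,j} - mean_j), with n-1 = 3:
  s[U,U] = ((2)·(2) + (1)·(1) + (-2)·(-2) + (-1)·(-1)) / 3 = 10/3 = 3.3333
  s[U,V] = ((2)·(-3.75) + (1)·(2.25) + (-2)·(2.25) + (-1)·(-0.75)) / 3 = -9/3 = -3
  s[V,V] = ((-3.75)·(-3.75) + (2.25)·(2.25) + (2.25)·(2.25) + (-0.75)·(-0.75)) / 3 = 24.75/3 = 8.25
  Sample standard deviations s_i = √(s[i,i]):
  s(U) = √(3.3333) = 1.8257
  s(V) = √(8.25) = 2.8723

Step 3 — r_{ij} = s_{ij} / (s_i · s_j):
  r[U,U] = 1 (diagonal).
  r[U,V] = -3 / (1.8257 · 2.8723) = -3 / 5.244 = -0.5721
  r[V,V] = 1 (diagonal).

R is symmetric with unit diagonal. Assembling:

R = [[1, -0.5721],
 [-0.5721, 1]]


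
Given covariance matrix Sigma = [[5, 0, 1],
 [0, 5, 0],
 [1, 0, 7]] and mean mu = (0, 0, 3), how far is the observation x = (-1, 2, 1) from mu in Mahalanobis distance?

Step 1 — centre the observation: (x - mu) = (-1, 2, -2).

Step 2 — invert Sigma (cofactor / det for 3×3, or solve directly):
  Sigma^{-1} = [[0.2059, 0, -0.0294],
 [0, 0.2, 0],
 [-0.0294, 0, 0.1471]].

Step 3 — form the quadratic (x - mu)^T · Sigma^{-1} · (x - mu):
  Sigma^{-1} · (x - mu) = (-0.1471, 0.4, -0.2647).
  (x - mu)^T · [Sigma^{-1} · (x - mu)] = (-1)·(-0.1471) + (2)·(0.4) + (-2)·(-0.2647) = 1.4765.

Step 4 — take square root: d = √(1.4765) ≈ 1.2151.

d(x, mu) = √(1.4765) ≈ 1.2151


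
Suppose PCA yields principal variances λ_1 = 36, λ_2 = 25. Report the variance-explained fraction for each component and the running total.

Step 1 — total variance = trace(Sigma) = Σ λ_i = 36 + 25 = 61.

Step 2 — fraction explained by component i = λ_i / Σ λ:
  PC1: 36/61 = 0.5902
  PC2: 25/61 = 0.4098

Step 3 — cumulative fraction after k components = (λ_1 + ... + λ_k) / Σ λ:
  k = 1: 36/61 = 0.5902
  k = 2: (36 + 25)/61 = 61/61 = 1

Summary (fraction, with percent):

explained: PC1 0.5902 (59.02%), PC2 0.4098 (40.98%);  cumulative: 0.5902, 1


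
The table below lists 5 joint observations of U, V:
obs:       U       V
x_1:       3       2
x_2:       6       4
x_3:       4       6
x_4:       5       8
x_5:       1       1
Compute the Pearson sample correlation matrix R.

Step 1 — column means:
  mean(U) = (3 + 6 + 4 + 5 + 1) / 5 = 19/5 = 3.8
  mean(V) = (2 + 4 + 6 + 8 + 1) / 5 = 21/5 = 4.2

Step 2 — sample variances and covariances s[i,j] = (1/(n-1)) · Σ_k (x_{k,i} - mean_i) · (x_{k,j} - mean_j), with n-1 = 4:
  s[U,U] = ((-0.8)·(-0.8) + (2.2)·(2.2) + (0.2)·(0.2) + (1.2)·(1.2) + (-2.8)·(-2.8)) / 4 = 14.8/4 = 3.7
  s[U,V] = ((-0.8)·(-2.2) + (2.2)·(-0.2) + (0.2)·(1.8) + (1.2)·(3.8) + (-2.8)·(-3.2)) / 4 = 15.2/4 = 3.8
  s[V,V] = ((-2.2)·(-2.2) + (-0.2)·(-0.2) + (1.8)·(1.8) + (3.8)·(3.8) + (-3.2)·(-3.2)) / 4 = 32.8/4 = 8.2
  Sample standard deviations s_i = √(s[i,i]):
  s(U) = √(3.7) = 1.9235
  s(V) = √(8.2) = 2.8636

Step 3 — r_{ij} = s_{ij} / (s_i · s_j):
  r[U,U] = 1 (diagonal).
  r[U,V] = 3.8 / (1.9235 · 2.8636) = 3.8 / 5.5082 = 0.6899
  r[V,V] = 1 (diagonal).

R is symmetric with unit diagonal. Assembling:

R = [[1, 0.6899],
 [0.6899, 1]]


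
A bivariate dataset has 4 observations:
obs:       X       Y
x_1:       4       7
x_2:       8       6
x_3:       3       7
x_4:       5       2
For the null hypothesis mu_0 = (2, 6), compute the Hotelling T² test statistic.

Step 1 — sample mean vector:
  mean(X) = (4 + 8 + 3 + 5) / 4 = 20/4 = 5
  mean(Y) = (7 + 6 + 7 + 2) / 4 = 22/4 = 5.5
  x̄ = (5, 5.5),  deviation x̄ - mu_0 = (5, 5.5) - (2, 6) = (3, -0.5).

Step 2 — sample covariance matrix, S[i,j] = (1/(n-1)) · Σ_k (x_{k,i} - mean_i) · (x_{k,j} - mean_j), divisor n-1 = 3:
  S[X,X] = ((-1)·(-1) + (3)·(3) + (-2)·(-2) + (0)·(0)) / 3 = 14/3 = 4.6667
  S[X,Y] = ((-1)·(1.5) + (3)·(0.5) + (-2)·(1.5) + (0)·(-3.5)) / 3 = -3/3 = -1
  S[Y,Y] = ((1.5)·(1.5) + (0.5)·(0.5) + (1.5)·(1.5) + (-3.5)·(-3.5)) / 3 = 17/3 = 5.6667
  S = [[4.6667, -1],
 [-1, 5.6667]].

Step 3 — invert S. det(S) = 4.6667·5.6667 - (-1)² = 25.4444.
  S^{-1} = (1/det) · [[d, -b], [-b, a]] = [[0.2227, 0.0393],
 [0.0393, 0.1834]].

Step 4 — quadratic form (x̄ - mu_0)^T · S^{-1} · (x̄ - mu_0):
  S^{-1} · (x̄ - mu_0) = (0.6485, 0.0262),
  (x̄ - mu_0)^T · [...] = (3)·(0.6485) + (-0.5)·(0.0262) = 1.9323.

Step 5 — scale by n: T² = 4 · 1.9323 = 7.7293.

T² ≈ 7.7293


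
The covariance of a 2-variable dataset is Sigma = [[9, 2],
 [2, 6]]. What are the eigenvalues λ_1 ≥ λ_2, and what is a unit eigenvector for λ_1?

Step 1 — characteristic polynomial of 2×2 Sigma:
  det(Sigma - λI) = λ² - trace · λ + det = 0.
  trace = 9 + 6 = 15, det = 9·6 - (2)² = 50.
Step 2 — discriminant:
  Δ = trace² - 4·det = 225 - 200 = 25.
Step 3 — eigenvalues:
  λ = (trace ± √Δ)/2 = (15 ± 5)/2,
  λ_1 = 10,  λ_2 = 5.

Step 4 — unit eigenvector for λ_1: solve (Sigma - λ_1 I)v = 0. First row:
  (9 - 10)·v_x + (2)·v_y = 0, i.e. (-1)·v_x + (2)·v_y = 0,
  so v ∝ (b, λ_1 - a) = (2, 1) = u.
  ||u|| = √((2)² + (1)²) = √(5) ≈ 2.2361,
  v_1 = u/||u|| ≈ (0.8944, 0.4472) (||v_1|| = 1).

λ_1 = 10,  λ_2 = 5;  v_1 ≈ (0.8944, 0.4472)


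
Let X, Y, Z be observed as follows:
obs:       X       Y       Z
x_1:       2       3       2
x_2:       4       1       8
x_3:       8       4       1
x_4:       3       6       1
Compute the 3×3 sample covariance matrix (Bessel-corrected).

Step 1 — column means:
  mean(X) = (2 + 4 + 8 + 3) / 4 = 17/4 = 4.25
  mean(Y) = (3 + 1 + 4 + 6) / 4 = 14/4 = 3.5
  mean(Z) = (2 + 8 + 1 + 1) / 4 = 12/4 = 3

Step 2 — sample covariance S[i,j] = (1/(n-1)) · Σ_k (x_{k,i} - mean_i) · (x_{k,j} - mean_j), with n-1 = 3.
  S[X,X] = ((-2.25)·(-2.25) + (-0.25)·(-0.25) + (3.75)·(3.75) + (-1.25)·(-1.25)) / 3 = 20.75/3 = 6.9167
  S[X,Y] = ((-2.25)·(-0.5) + (-0.25)·(-2.5) + (3.75)·(0.5) + (-1.25)·(2.5)) / 3 = 0.5/3 = 0.1667
  S[X,Z] = ((-2.25)·(-1) + (-0.25)·(5) + (3.75)·(-2) + (-1.25)·(-2)) / 3 = -4/3 = -1.3333
  S[Y,Y] = ((-0.5)·(-0.5) + (-2.5)·(-2.5) + (0.5)·(0.5) + (2.5)·(2.5)) / 3 = 13/3 = 4.3333
  S[Y,Z] = ((-0.5)·(-1) + (-2.5)·(5) + (0.5)·(-2) + (2.5)·(-2)) / 3 = -18/3 = -6
  S[Z,Z] = ((-1)·(-1) + (5)·(5) + (-2)·(-2) + (-2)·(-2)) / 3 = 34/3 = 11.3333

S is symmetric (S[j,i] = S[i,j]). Assembling:

S = [[6.9167, 0.1667, -1.3333],
 [0.1667, 4.3333, -6],
 [-1.3333, -6, 11.3333]]


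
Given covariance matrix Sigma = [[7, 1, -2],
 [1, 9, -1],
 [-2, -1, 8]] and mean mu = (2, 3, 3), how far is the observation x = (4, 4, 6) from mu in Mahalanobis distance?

Step 1 — centre the observation: (x - mu) = (2, 1, 3).

Step 2 — invert Sigma (cofactor / det for 3×3, or solve directly):
  Sigma^{-1} = [[0.1554, -0.0131, 0.0372],
 [-0.0131, 0.1138, 0.0109],
 [0.0372, 0.0109, 0.1357]].

Step 3 — form the quadratic (x - mu)^T · Sigma^{-1} · (x - mu):
  Sigma^{-1} · (x - mu) = (0.4092, 0.1204, 0.4923).
  (x - mu)^T · [Sigma^{-1} · (x - mu)] = (2)·(0.4092) + (1)·(0.1204) + (3)·(0.4923) = 2.4158.

Step 4 — take square root: d = √(2.4158) ≈ 1.5543.

d(x, mu) = √(2.4158) ≈ 1.5543


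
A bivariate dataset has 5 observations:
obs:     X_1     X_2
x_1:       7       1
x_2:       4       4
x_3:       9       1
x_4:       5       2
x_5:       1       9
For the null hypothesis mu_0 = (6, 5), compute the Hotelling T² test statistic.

Step 1 — sample mean vector:
  mean(X_1) = (7 + 4 + 9 + 5 + 1) / 5 = 26/5 = 5.2
  mean(X_2) = (1 + 4 + 1 + 2 + 9) / 5 = 17/5 = 3.4
  x̄ = (5.2, 3.4),  deviation x̄ - mu_0 = (5.2, 3.4) - (6, 5) = (-0.8, -1.6).

Step 2 — sample covariance matrix, S[i,j] = (1/(n-1)) · Σ_k (x_{k,i} - mean_i) · (x_{k,j} - mean_j), divisor n-1 = 4:
  S[X_1,X_1] = ((1.8)·(1.8) + (-1.2)·(-1.2) + (3.8)·(3.8) + (-0.2)·(-0.2) + (-4.2)·(-4.2)) / 4 = 36.8/4 = 9.2
  S[X_1,X_2] = ((1.8)·(-2.4) + (-1.2)·(0.6) + (3.8)·(-2.4) + (-0.2)·(-1.4) + (-4.2)·(5.6)) / 4 = -37.4/4 = -9.35
  S[X_2,X_2] = ((-2.4)·(-2.4) + (0.6)·(0.6) + (-2.4)·(-2.4) + (-1.4)·(-1.4) + (5.6)·(5.6)) / 4 = 45.2/4 = 11.3
  S = [[9.2, -9.35],
 [-9.35, 11.3]].

Step 3 — invert S. det(S) = 9.2·11.3 - (-9.35)² = 16.5375.
  S^{-1} = (1/det) · [[d, -b], [-b, a]] = [[0.6833, 0.5654],
 [0.5654, 0.5563]].

Step 4 — quadratic form (x̄ - mu_0)^T · S^{-1} · (x̄ - mu_0):
  S^{-1} · (x̄ - mu_0) = (-1.4512, -1.3424),
  (x̄ - mu_0)^T · [...] = (-0.8)·(-1.4512) + (-1.6)·(-1.3424) = 3.3088.

Step 5 — scale by n: T² = 5 · 3.3088 = 16.5442.

T² ≈ 16.5442


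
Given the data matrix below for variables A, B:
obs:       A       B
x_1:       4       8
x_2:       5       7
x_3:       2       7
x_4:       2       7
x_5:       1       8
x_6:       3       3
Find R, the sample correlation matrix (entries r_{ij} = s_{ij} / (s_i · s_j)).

Step 1 — column means:
  mean(A) = (4 + 5 + 2 + 2 + 1 + 3) / 6 = 17/6 = 2.8333
  mean(B) = (8 + 7 + 7 + 7 + 8 + 3) / 6 = 40/6 = 6.6667

Step 2 — sample variances and covariances s[i,j] = (1/(n-1)) · Σ_k (x_{k,i} - mean_i) · (x_{k,j} - mean_j), with n-1 = 5:
  s[A,A] = ((1.1667)·(1.1667) + (2.1667)·(2.1667) + (-0.8333)·(-0.8333) + (-0.8333)·(-0.8333) + (-1.8333)·(-1.8333) + (0.1667)·(0.1667)) / 5 = 10.8333/5 = 2.1667
  s[A,B] = ((1.1667)·(1.3333) + (2.1667)·(0.3333) + (-0.8333)·(0.3333) + (-0.8333)·(0.3333) + (-1.8333)·(1.3333) + (0.1667)·(-3.6667)) / 5 = -1.3333/5 = -0.2667
  s[B,B] = ((1.3333)·(1.3333) + (0.3333)·(0.3333) + (0.3333)·(0.3333) + (0.3333)·(0.3333) + (1.3333)·(1.3333) + (-3.6667)·(-3.6667)) / 5 = 17.3333/5 = 3.4667
  Sample standard deviations s_i = √(s[i,i]):
  s(A) = √(2.1667) = 1.472
  s(B) = √(3.4667) = 1.8619

Step 3 — r_{ij} = s_{ij} / (s_i · s_j):
  r[A,A] = 1 (diagonal).
  r[A,B] = -0.2667 / (1.472 · 1.8619) = -0.2667 / 2.7406 = -0.0973
  r[B,B] = 1 (diagonal).

R is symmetric with unit diagonal. Assembling:

R = [[1, -0.0973],
 [-0.0973, 1]]


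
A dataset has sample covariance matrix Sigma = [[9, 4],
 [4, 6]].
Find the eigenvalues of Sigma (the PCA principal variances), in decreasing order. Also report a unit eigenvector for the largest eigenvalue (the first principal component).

Step 1 — characteristic polynomial of 2×2 Sigma:
  det(Sigma - λI) = λ² - trace · λ + det = 0.
  trace = 9 + 6 = 15, det = 9·6 - (4)² = 38.
Step 2 — discriminant:
  Δ = trace² - 4·det = 225 - 152 = 73.
Step 3 — eigenvalues:
  λ = (trace ± √Δ)/2 = (15 ± 8.544)/2,
  λ_1 = 11.772,  λ_2 = 3.228.

Step 4 — unit eigenvector for λ_1: solve (Sigma - λ_1 I)v = 0. First row:
  (9 - 11.772)·v_x + (4)·v_y = 0, i.e. (-2.772)·v_x + (4)·v_y = 0,
  so v ∝ (b, λ_1 - a) = (4, 2.772) = u.
  ||u|| = √((4)² + (2.772)²) = √(23.684) ≈ 4.8666,
  v_1 = u/||u|| ≈ (0.8219, 0.5696) (||v_1|| = 1).

λ_1 = 11.772,  λ_2 = 3.228;  v_1 ≈ (0.8219, 0.5696)


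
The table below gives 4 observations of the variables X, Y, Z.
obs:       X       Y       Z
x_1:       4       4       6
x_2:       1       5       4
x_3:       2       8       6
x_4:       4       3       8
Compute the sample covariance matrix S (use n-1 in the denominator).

Step 1 — column means:
  mean(X) = (4 + 1 + 2 + 4) / 4 = 11/4 = 2.75
  mean(Y) = (4 + 5 + 8 + 3) / 4 = 20/4 = 5
  mean(Z) = (6 + 4 + 6 + 8) / 4 = 24/4 = 6

Step 2 — sample covariance S[i,j] = (1/(n-1)) · Σ_k (x_{k,i} - mean_i) · (x_{k,j} - mean_j), with n-1 = 3.
  S[X,X] = ((1.25)·(1.25) + (-1.75)·(-1.75) + (-0.75)·(-0.75) + (1.25)·(1.25)) / 3 = 6.75/3 = 2.25
  S[X,Y] = ((1.25)·(-1) + (-1.75)·(0) + (-0.75)·(3) + (1.25)·(-2)) / 3 = -6/3 = -2
  S[X,Z] = ((1.25)·(0) + (-1.75)·(-2) + (-0.75)·(0) + (1.25)·(2)) / 3 = 6/3 = 2
  S[Y,Y] = ((-1)·(-1) + (0)·(0) + (3)·(3) + (-2)·(-2)) / 3 = 14/3 = 4.6667
  S[Y,Z] = ((-1)·(0) + (0)·(-2) + (3)·(0) + (-2)·(2)) / 3 = -4/3 = -1.3333
  S[Z,Z] = ((0)·(0) + (-2)·(-2) + (0)·(0) + (2)·(2)) / 3 = 8/3 = 2.6667

S is symmetric (S[j,i] = S[i,j]). Assembling:

S = [[2.25, -2, 2],
 [-2, 4.6667, -1.3333],
 [2, -1.3333, 2.6667]]


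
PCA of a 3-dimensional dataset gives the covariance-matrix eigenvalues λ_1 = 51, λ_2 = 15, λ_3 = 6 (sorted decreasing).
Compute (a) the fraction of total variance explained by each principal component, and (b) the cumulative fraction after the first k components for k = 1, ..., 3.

Step 1 — total variance = trace(Sigma) = Σ λ_i = 51 + 15 + 6 = 72.

Step 2 — fraction explained by component i = λ_i / Σ λ:
  PC1: 51/72 = 0.7083
  PC2: 15/72 = 0.2083
  PC3: 6/72 = 0.0833

Step 3 — cumulative fraction after k components = (λ_1 + ... + λ_k) / Σ λ:
  k = 1: 51/72 = 0.7083
  k = 2: (51 + 15)/72 = 66/72 = 0.9167
  k = 3: (51 + 15 + 6)/72 = 72/72 = 1

Summary (fraction, with percent):

explained: PC1 0.7083 (70.83%), PC2 0.2083 (20.83%), PC3 0.0833 (8.33%);  cumulative: 0.7083, 0.9167, 1


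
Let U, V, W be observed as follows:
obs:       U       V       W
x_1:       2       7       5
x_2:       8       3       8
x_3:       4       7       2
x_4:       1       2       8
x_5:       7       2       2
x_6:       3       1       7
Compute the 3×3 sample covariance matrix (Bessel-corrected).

Step 1 — column means:
  mean(U) = (2 + 8 + 4 + 1 + 7 + 3) / 6 = 25/6 = 4.1667
  mean(V) = (7 + 3 + 7 + 2 + 2 + 1) / 6 = 22/6 = 3.6667
  mean(W) = (5 + 8 + 2 + 8 + 2 + 7) / 6 = 32/6 = 5.3333

Step 2 — sample covariance S[i,j] = (1/(n-1)) · Σ_k (x_{k,i} - mean_i) · (x_{k,j} - mean_j), with n-1 = 5.
  S[U,U] = ((-2.1667)·(-2.1667) + (3.8333)·(3.8333) + (-0.1667)·(-0.1667) + (-3.1667)·(-3.1667) + (2.8333)·(2.8333) + (-1.1667)·(-1.1667)) / 5 = 38.8333/5 = 7.7667
  S[U,V] = ((-2.1667)·(3.3333) + (3.8333)·(-0.6667) + (-0.1667)·(3.3333) + (-3.1667)·(-1.6667) + (2.8333)·(-1.6667) + (-1.1667)·(-2.6667)) / 5 = -6.6667/5 = -1.3333
  S[U,W] = ((-2.1667)·(-0.3333) + (3.8333)·(2.6667) + (-0.1667)·(-3.3333) + (-3.1667)·(2.6667) + (2.8333)·(-3.3333) + (-1.1667)·(1.6667)) / 5 = -8.3333/5 = -1.6667
  S[V,V] = ((3.3333)·(3.3333) + (-0.6667)·(-0.6667) + (3.3333)·(3.3333) + (-1.6667)·(-1.6667) + (-1.6667)·(-1.6667) + (-2.6667)·(-2.6667)) / 5 = 35.3333/5 = 7.0667
  S[V,W] = ((3.3333)·(-0.3333) + (-0.6667)·(2.6667) + (3.3333)·(-3.3333) + (-1.6667)·(2.6667) + (-1.6667)·(-3.3333) + (-2.6667)·(1.6667)) / 5 = -17.3333/5 = -3.4667
  S[W,W] = ((-0.3333)·(-0.3333) + (2.6667)·(2.6667) + (-3.3333)·(-3.3333) + (2.6667)·(2.6667) + (-3.3333)·(-3.3333) + (1.6667)·(1.6667)) / 5 = 39.3333/5 = 7.8667

S is symmetric (S[j,i] = S[i,j]). Assembling:

S = [[7.7667, -1.3333, -1.6667],
 [-1.3333, 7.0667, -3.4667],
 [-1.6667, -3.4667, 7.8667]]


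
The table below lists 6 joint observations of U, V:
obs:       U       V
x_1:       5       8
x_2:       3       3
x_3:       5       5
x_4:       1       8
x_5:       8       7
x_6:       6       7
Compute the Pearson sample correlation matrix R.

Step 1 — column means:
  mean(U) = (5 + 3 + 5 + 1 + 8 + 6) / 6 = 28/6 = 4.6667
  mean(V) = (8 + 3 + 5 + 8 + 7 + 7) / 6 = 38/6 = 6.3333

Step 2 — sample variances and covariances s[i,j] = (1/(n-1)) · Σ_k (x_{k,i} - mean_i) · (x_{k,j} - mean_j), with n-1 = 5:
  s[U,U] = ((0.3333)·(0.3333) + (-1.6667)·(-1.6667) + (0.3333)·(0.3333) + (-3.6667)·(-3.6667) + (3.3333)·(3.3333) + (1.3333)·(1.3333)) / 5 = 29.3333/5 = 5.8667
  s[U,V] = ((0.3333)·(1.6667) + (-1.6667)·(-3.3333) + (0.3333)·(-1.3333) + (-3.6667)·(1.6667) + (3.3333)·(0.6667) + (1.3333)·(0.6667)) / 5 = 2.6667/5 = 0.5333
  s[V,V] = ((1.6667)·(1.6667) + (-3.3333)·(-3.3333) + (-1.3333)·(-1.3333) + (1.6667)·(1.6667) + (0.6667)·(0.6667) + (0.6667)·(0.6667)) / 5 = 19.3333/5 = 3.8667
  Sample standard deviations s_i = √(s[i,i]):
  s(U) = √(5.8667) = 2.4221
  s(V) = √(3.8667) = 1.9664

Step 3 — r_{ij} = s_{ij} / (s_i · s_j):
  r[U,U] = 1 (diagonal).
  r[U,V] = 0.5333 / (2.4221 · 1.9664) = 0.5333 / 4.7628 = 0.112
  r[V,V] = 1 (diagonal).

R is symmetric with unit diagonal. Assembling:

R = [[1, 0.112],
 [0.112, 1]]


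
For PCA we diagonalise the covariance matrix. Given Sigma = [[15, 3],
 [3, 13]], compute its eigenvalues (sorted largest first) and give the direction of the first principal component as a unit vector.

Step 1 — characteristic polynomial of 2×2 Sigma:
  det(Sigma - λI) = λ² - trace · λ + det = 0.
  trace = 15 + 13 = 28, det = 15·13 - (3)² = 186.
Step 2 — discriminant:
  Δ = trace² - 4·det = 784 - 744 = 40.
Step 3 — eigenvalues:
  λ = (trace ± √Δ)/2 = (28 ± 6.3246)/2,
  λ_1 = 17.1623,  λ_2 = 10.8377.

Step 4 — unit eigenvector for λ_1: solve (Sigma - λ_1 I)v = 0. First row:
  (15 - 17.1623)·v_x + (3)·v_y = 0, i.e. (-2.1623)·v_x + (3)·v_y = 0,
  so v ∝ (b, λ_1 - a) = (3, 2.1623) = u.
  ||u|| = √((3)² + (2.1623)²) = √(13.6754) ≈ 3.698,
  v_1 = u/||u|| ≈ (0.8112, 0.5847) (||v_1|| = 1).

λ_1 = 17.1623,  λ_2 = 10.8377;  v_1 ≈ (0.8112, 0.5847)


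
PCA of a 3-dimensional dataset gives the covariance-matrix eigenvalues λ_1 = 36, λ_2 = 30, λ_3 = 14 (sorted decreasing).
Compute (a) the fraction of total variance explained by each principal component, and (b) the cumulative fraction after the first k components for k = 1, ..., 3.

Step 1 — total variance = trace(Sigma) = Σ λ_i = 36 + 30 + 14 = 80.

Step 2 — fraction explained by component i = λ_i / Σ λ:
  PC1: 36/80 = 0.45
  PC2: 30/80 = 0.375
  PC3: 14/80 = 0.175

Step 3 — cumulative fraction after k components = (λ_1 + ... + λ_k) / Σ λ:
  k = 1: 36/80 = 0.45
  k = 2: (36 + 30)/80 = 66/80 = 0.825
  k = 3: (36 + 30 + 14)/80 = 80/80 = 1

Summary (fraction, with percent):

explained: PC1 0.45 (45%), PC2 0.375 (37.5%), PC3 0.175 (17.5%);  cumulative: 0.45, 0.825, 1


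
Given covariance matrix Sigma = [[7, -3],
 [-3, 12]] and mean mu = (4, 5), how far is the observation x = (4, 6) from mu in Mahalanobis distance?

Step 1 — centre the observation: (x - mu) = (0, 1).

Step 2 — invert Sigma. det(Sigma) = 7·12 - (-3)² = 75.
  Sigma^{-1} = (1/det) · [[d, -b], [-b, a]] = [[0.16, 0.04],
 [0.04, 0.0933]].

Step 3 — form the quadratic (x - mu)^T · Sigma^{-1} · (x - mu):
  Sigma^{-1} · (x - mu) = (0.04, 0.0933).
  (x - mu)^T · [Sigma^{-1} · (x - mu)] = (0)·(0.04) + (1)·(0.0933) = 0.0933.

Step 4 — take square root: d = √(0.0933) ≈ 0.3055.

d(x, mu) = √(0.0933) ≈ 0.3055


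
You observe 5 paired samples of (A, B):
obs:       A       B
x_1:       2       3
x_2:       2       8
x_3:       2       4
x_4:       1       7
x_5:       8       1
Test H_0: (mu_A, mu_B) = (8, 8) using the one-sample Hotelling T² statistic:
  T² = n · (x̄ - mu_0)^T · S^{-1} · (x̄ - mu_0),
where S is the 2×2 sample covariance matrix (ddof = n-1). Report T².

Step 1 — sample mean vector:
  mean(A) = (2 + 2 + 2 + 1 + 8) / 5 = 15/5 = 3
  mean(B) = (3 + 8 + 4 + 7 + 1) / 5 = 23/5 = 4.6
  x̄ = (3, 4.6),  deviation x̄ - mu_0 = (3, 4.6) - (8, 8) = (-5, -3.4).

Step 2 — sample covariance matrix, S[i,j] = (1/(n-1)) · Σ_k (x_{k,i} - mean_i) · (x_{k,j} - mean_j), divisor n-1 = 4:
  S[A,A] = ((-1)·(-1) + (-1)·(-1) + (-1)·(-1) + (-2)·(-2) + (5)·(5)) / 4 = 32/4 = 8
  S[A,B] = ((-1)·(-1.6) + (-1)·(3.4) + (-1)·(-0.6) + (-2)·(2.4) + (5)·(-3.6)) / 4 = -24/4 = -6
  S[B,B] = ((-1.6)·(-1.6) + (3.4)·(3.4) + (-0.6)·(-0.6) + (2.4)·(2.4) + (-3.6)·(-3.6)) / 4 = 33.2/4 = 8.3
  S = [[8, -6],
 [-6, 8.3]].

Step 3 — invert S. det(S) = 8·8.3 - (-6)² = 30.4.
  S^{-1} = (1/det) · [[d, -b], [-b, a]] = [[0.273, 0.1974],
 [0.1974, 0.2632]].

Step 4 — quadratic form (x̄ - mu_0)^T · S^{-1} · (x̄ - mu_0):
  S^{-1} · (x̄ - mu_0) = (-2.0362, -1.8816),
  (x̄ - mu_0)^T · [...] = (-5)·(-2.0362) + (-3.4)·(-1.8816) = 16.5783.

Step 5 — scale by n: T² = 5 · 16.5783 = 82.8914.

T² ≈ 82.8914


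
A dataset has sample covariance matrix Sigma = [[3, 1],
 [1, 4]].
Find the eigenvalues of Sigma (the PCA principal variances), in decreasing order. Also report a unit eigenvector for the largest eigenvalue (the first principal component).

Step 1 — characteristic polynomial of 2×2 Sigma:
  det(Sigma - λI) = λ² - trace · λ + det = 0.
  trace = 3 + 4 = 7, det = 3·4 - (1)² = 11.
Step 2 — discriminant:
  Δ = trace² - 4·det = 49 - 44 = 5.
Step 3 — eigenvalues:
  λ = (trace ± √Δ)/2 = (7 ± 2.2361)/2,
  λ_1 = 4.618,  λ_2 = 2.382.

Step 4 — unit eigenvector for λ_1: solve (Sigma - λ_1 I)v = 0. First row:
  (3 - 4.618)·v_x + (1)·v_y = 0, i.e. (-1.618)·v_x + (1)·v_y = 0,
  so v ∝ (b, λ_1 - a) = (1, 1.618) = u.
  ||u|| = √((1)² + (1.618)²) = √(3.618) ≈ 1.9021,
  v_1 = u/||u|| ≈ (0.5257, 0.8507) (||v_1|| = 1).

λ_1 = 4.618,  λ_2 = 2.382;  v_1 ≈ (0.5257, 0.8507)


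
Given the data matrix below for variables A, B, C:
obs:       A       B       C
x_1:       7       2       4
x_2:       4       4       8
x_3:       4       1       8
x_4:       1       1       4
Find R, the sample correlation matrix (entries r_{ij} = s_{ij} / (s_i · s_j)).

Step 1 — column means:
  mean(A) = (7 + 4 + 4 + 1) / 4 = 16/4 = 4
  mean(B) = (2 + 4 + 1 + 1) / 4 = 8/4 = 2
  mean(C) = (4 + 8 + 8 + 4) / 4 = 24/4 = 6

Step 2 — sample variances and covariances s[i,j] = (1/(n-1)) · Σ_k (x_{k,i} - mean_i) · (x_{k,j} - mean_j), with n-1 = 3:
  s[A,A] = ((3)·(3) + (0)·(0) + (0)·(0) + (-3)·(-3)) / 3 = 18/3 = 6
  s[A,B] = ((3)·(0) + (0)·(2) + (0)·(-1) + (-3)·(-1)) / 3 = 3/3 = 1
  s[A,C] = ((3)·(-2) + (0)·(2) + (0)·(2) + (-3)·(-2)) / 3 = 0/3 = 0
  s[B,B] = ((0)·(0) + (2)·(2) + (-1)·(-1) + (-1)·(-1)) / 3 = 6/3 = 2
  s[B,C] = ((0)·(-2) + (2)·(2) + (-1)·(2) + (-1)·(-2)) / 3 = 4/3 = 1.3333
  s[C,C] = ((-2)·(-2) + (2)·(2) + (2)·(2) + (-2)·(-2)) / 3 = 16/3 = 5.3333
  Sample standard deviations s_i = √(s[i,i]):
  s(A) = √(6) = 2.4495
  s(B) = √(2) = 1.4142
  s(C) = √(5.3333) = 2.3094

Step 3 — r_{ij} = s_{ij} / (s_i · s_j):
  r[A,A] = 1 (diagonal).
  r[A,B] = 1 / (2.4495 · 1.4142) = 1 / 3.4641 = 0.2887
  r[A,C] = 0 / (2.4495 · 2.3094) = 0 / 5.6569 = 0
  r[B,B] = 1 (diagonal).
  r[B,C] = 1.3333 / (1.4142 · 2.3094) = 1.3333 / 3.266 = 0.4082
  r[C,C] = 1 (diagonal).

R is symmetric with unit diagonal. Assembling:

R = [[1, 0.2887, 0],
 [0.2887, 1, 0.4082],
 [0, 0.4082, 1]]


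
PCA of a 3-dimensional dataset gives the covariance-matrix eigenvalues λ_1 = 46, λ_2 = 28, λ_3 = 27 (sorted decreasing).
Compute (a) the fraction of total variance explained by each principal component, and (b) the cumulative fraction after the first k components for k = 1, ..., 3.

Step 1 — total variance = trace(Sigma) = Σ λ_i = 46 + 28 + 27 = 101.

Step 2 — fraction explained by component i = λ_i / Σ λ:
  PC1: 46/101 = 0.4554
  PC2: 28/101 = 0.2772
  PC3: 27/101 = 0.2673

Step 3 — cumulative fraction after k components = (λ_1 + ... + λ_k) / Σ λ:
  k = 1: 46/101 = 0.4554
  k = 2: (46 + 28)/101 = 74/101 = 0.7327
  k = 3: (46 + 28 + 27)/101 = 101/101 = 1

Summary (fraction, with percent):

explained: PC1 0.4554 (45.54%), PC2 0.2772 (27.72%), PC3 0.2673 (26.73%);  cumulative: 0.4554, 0.7327, 1


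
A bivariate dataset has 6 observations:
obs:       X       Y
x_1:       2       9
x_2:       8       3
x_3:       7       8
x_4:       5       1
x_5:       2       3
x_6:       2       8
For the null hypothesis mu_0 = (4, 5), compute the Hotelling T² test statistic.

Step 1 — sample mean vector:
  mean(X) = (2 + 8 + 7 + 5 + 2 + 2) / 6 = 26/6 = 4.3333
  mean(Y) = (9 + 3 + 8 + 1 + 3 + 8) / 6 = 32/6 = 5.3333
  x̄ = (4.3333, 5.3333),  deviation x̄ - mu_0 = (4.3333, 5.3333) - (4, 5) = (0.3333, 0.3333).

Step 2 — sample covariance matrix, S[i,j] = (1/(n-1)) · Σ_k (x_{k,i} - mean_i) · (x_{k,j} - mean_j), divisor n-1 = 5:
  S[X,X] = ((-2.3333)·(-2.3333) + (3.6667)·(3.6667) + (2.6667)·(2.6667) + (0.6667)·(0.6667) + (-2.3333)·(-2.3333) + (-2.3333)·(-2.3333)) / 5 = 37.3333/5 = 7.4667
  S[X,Y] = ((-2.3333)·(3.6667) + (3.6667)·(-2.3333) + (2.6667)·(2.6667) + (0.6667)·(-4.3333) + (-2.3333)·(-2.3333) + (-2.3333)·(2.6667)) / 5 = -13.6667/5 = -2.7333
  S[Y,Y] = ((3.6667)·(3.6667) + (-2.3333)·(-2.3333) + (2.6667)·(2.6667) + (-4.3333)·(-4.3333) + (-2.3333)·(-2.3333) + (2.6667)·(2.6667)) / 5 = 57.3333/5 = 11.4667
  S = [[7.4667, -2.7333],
 [-2.7333, 11.4667]].

Step 3 — invert S. det(S) = 7.4667·11.4667 - (-2.7333)² = 78.1467.
  S^{-1} = (1/det) · [[d, -b], [-b, a]] = [[0.1467, 0.035],
 [0.035, 0.0955]].

Step 4 — quadratic form (x̄ - mu_0)^T · S^{-1} · (x̄ - mu_0):
  S^{-1} · (x̄ - mu_0) = (0.0606, 0.0435),
  (x̄ - mu_0)^T · [...] = (0.3333)·(0.0606) + (0.3333)·(0.0435) = 0.0347.

Step 5 — scale by n: T² = 6 · 0.0347 = 0.2082.

T² ≈ 0.2082


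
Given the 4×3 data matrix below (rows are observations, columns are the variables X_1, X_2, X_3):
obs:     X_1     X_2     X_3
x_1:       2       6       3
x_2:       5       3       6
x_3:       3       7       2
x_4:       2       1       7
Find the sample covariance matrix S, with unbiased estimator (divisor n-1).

Step 1 — column means:
  mean(X_1) = (2 + 5 + 3 + 2) / 4 = 12/4 = 3
  mean(X_2) = (6 + 3 + 7 + 1) / 4 = 17/4 = 4.25
  mean(X_3) = (3 + 6 + 2 + 7) / 4 = 18/4 = 4.5

Step 2 — sample covariance S[i,j] = (1/(n-1)) · Σ_k (x_{k,i} - mean_i) · (x_{k,j} - mean_j), with n-1 = 3.
  S[X_1,X_1] = ((-1)·(-1) + (2)·(2) + (0)·(0) + (-1)·(-1)) / 3 = 6/3 = 2
  S[X_1,X_2] = ((-1)·(1.75) + (2)·(-1.25) + (0)·(2.75) + (-1)·(-3.25)) / 3 = -1/3 = -0.3333
  S[X_1,X_3] = ((-1)·(-1.5) + (2)·(1.5) + (0)·(-2.5) + (-1)·(2.5)) / 3 = 2/3 = 0.6667
  S[X_2,X_2] = ((1.75)·(1.75) + (-1.25)·(-1.25) + (2.75)·(2.75) + (-3.25)·(-3.25)) / 3 = 22.75/3 = 7.5833
  S[X_2,X_3] = ((1.75)·(-1.5) + (-1.25)·(1.5) + (2.75)·(-2.5) + (-3.25)·(2.5)) / 3 = -19.5/3 = -6.5
  S[X_3,X_3] = ((-1.5)·(-1.5) + (1.5)·(1.5) + (-2.5)·(-2.5) + (2.5)·(2.5)) / 3 = 17/3 = 5.6667

S is symmetric (S[j,i] = S[i,j]). Assembling:

S = [[2, -0.3333, 0.6667],
 [-0.3333, 7.5833, -6.5],
 [0.6667, -6.5, 5.6667]]


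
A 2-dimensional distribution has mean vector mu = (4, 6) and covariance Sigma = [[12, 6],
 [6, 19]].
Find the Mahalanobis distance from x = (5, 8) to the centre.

Step 1 — centre the observation: (x - mu) = (1, 2).

Step 2 — invert Sigma. det(Sigma) = 12·19 - (6)² = 192.
  Sigma^{-1} = (1/det) · [[d, -b], [-b, a]] = [[0.099, -0.0312],
 [-0.0312, 0.0625]].

Step 3 — form the quadratic (x - mu)^T · Sigma^{-1} · (x - mu):
  Sigma^{-1} · (x - mu) = (0.0365, 0.0938).
  (x - mu)^T · [Sigma^{-1} · (x - mu)] = (1)·(0.0365) + (2)·(0.0938) = 0.224.

Step 4 — take square root: d = √(0.224) ≈ 0.4732.

d(x, mu) = √(0.224) ≈ 0.4732


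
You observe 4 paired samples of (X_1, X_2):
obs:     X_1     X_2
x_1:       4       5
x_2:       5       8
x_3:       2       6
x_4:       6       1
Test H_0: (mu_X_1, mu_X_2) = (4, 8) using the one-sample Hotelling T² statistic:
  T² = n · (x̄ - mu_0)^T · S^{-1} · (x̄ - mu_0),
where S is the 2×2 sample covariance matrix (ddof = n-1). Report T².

Step 1 — sample mean vector:
  mean(X_1) = (4 + 5 + 2 + 6) / 4 = 17/4 = 4.25
  mean(X_2) = (5 + 8 + 6 + 1) / 4 = 20/4 = 5
  x̄ = (4.25, 5),  deviation x̄ - mu_0 = (4.25, 5) - (4, 8) = (0.25, -3).

Step 2 — sample covariance matrix, S[i,j] = (1/(n-1)) · Σ_k (x_{k,i} - mean_i) · (x_{k,j} - mean_j), divisor n-1 = 3:
  S[X_1,X_1] = ((-0.25)·(-0.25) + (0.75)·(0.75) + (-2.25)·(-2.25) + (1.75)·(1.75)) / 3 = 8.75/3 = 2.9167
  S[X_1,X_2] = ((-0.25)·(0) + (0.75)·(3) + (-2.25)·(1) + (1.75)·(-4)) / 3 = -7/3 = -2.3333
  S[X_2,X_2] = ((0)·(0) + (3)·(3) + (1)·(1) + (-4)·(-4)) / 3 = 26/3 = 8.6667
  S = [[2.9167, -2.3333],
 [-2.3333, 8.6667]].

Step 3 — invert S. det(S) = 2.9167·8.6667 - (-2.3333)² = 19.8333.
  S^{-1} = (1/det) · [[d, -b], [-b, a]] = [[0.437, 0.1176],
 [0.1176, 0.1471]].

Step 4 — quadratic form (x̄ - mu_0)^T · S^{-1} · (x̄ - mu_0):
  S^{-1} · (x̄ - mu_0) = (-0.2437, -0.4118),
  (x̄ - mu_0)^T · [...] = (0.25)·(-0.2437) + (-3)·(-0.4118) = 1.1744.

Step 5 — scale by n: T² = 4 · 1.1744 = 4.6975.

T² ≈ 4.6975


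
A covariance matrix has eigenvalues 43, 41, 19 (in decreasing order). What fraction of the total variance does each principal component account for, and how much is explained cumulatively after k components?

Step 1 — total variance = trace(Sigma) = Σ λ_i = 43 + 41 + 19 = 103.

Step 2 — fraction explained by component i = λ_i / Σ λ:
  PC1: 43/103 = 0.4175
  PC2: 41/103 = 0.3981
  PC3: 19/103 = 0.1845

Step 3 — cumulative fraction after k components = (λ_1 + ... + λ_k) / Σ λ:
  k = 1: 43/103 = 0.4175
  k = 2: (43 + 41)/103 = 84/103 = 0.8155
  k = 3: (43 + 41 + 19)/103 = 103/103 = 1

Summary (fraction, with percent):

explained: PC1 0.4175 (41.75%), PC2 0.3981 (39.81%), PC3 0.1845 (18.45%);  cumulative: 0.4175, 0.8155, 1


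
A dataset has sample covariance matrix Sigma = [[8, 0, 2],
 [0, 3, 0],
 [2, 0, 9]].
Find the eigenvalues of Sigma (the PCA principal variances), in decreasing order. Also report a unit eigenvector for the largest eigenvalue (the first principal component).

Step 1 — characteristic polynomial p(λ) = det(λI - Sigma) = λ³ - tr·λ² + c_1·λ - det, where tr = trace, c_1 = sum of the principal 2×2 minors, det = det(Sigma):
  tr = 8 + 3 + 9 = 20,
  c_1 = (8·3 - (0)²) + (8·9 - (2)²) + (3·9 - (0)²) = 24 + 68 + 27 = 119,
  det = 8·(3·9 - (0)²) - (0)·((0)·9 - (0)·(2)) + (2)·((0)·(0) - 3·(2)) = 8·(27) - (0)·(0) + (2)·(-6) = 204.
  So p(λ) = λ³ - 20λ² + 119λ - 204.
Step 2 — look for an integer root (rational root theorem: any rational root is an integer divisor of 204). Testing λ = 3:
  p(3) = 27 - 180 + 357 - 204 = 0  ✓
  Dividing out (λ - 3): p(λ) = (λ - 3)(λ² - 17λ + 68).
Step 3 — remaining eigenvalues from the quadratic λ² - 17λ + 68 = 0:
  Δ = 17² - 4·68 = 289 - 272 = 17,  λ = (17 ± √17)/2 = (17 ± 4.1231)/2 ≈ 10.5616 or 6.4384.
  Sorted: λ_1 = 10.5616,  λ_2 = 6.4384,  λ_3 = 3  (check: sum = 20 = tr ✓).

Step 4 — unit eigenvector for λ_1 ≈ 10.5616: v spans the null space of (Sigma - λ_1 I), whose rows are
  r_1 = (-2.5616, 0, 2),  r_2 = (0, -7.5616, 0),  r_3 = (2, 0, -1.5616).
  v is orthogonal to every row, so take v ∝ r_1 × r_2 = ((0)·(0) - (2)·(-7.5616), (2)·(0) - (-2.5616)·(0), (-2.5616)·(-7.5616) - (0)·(0)) ≈ (15.1231, 0, 19.3693).
  Let u = (15.1231, 0, 19.3693).
  ||u|| = √((15.1231)² + (0)² + (19.3693)²) = √(603.8788) ≈ 24.5739,  v_1 = u/||u|| ≈ (0.6154, 0, 0.7882) (||v_1|| = 1).

λ_1 = 10.5616,  λ_2 = 6.4384,  λ_3 = 3;  v_1 ≈ (0.6154, 0, 0.7882)


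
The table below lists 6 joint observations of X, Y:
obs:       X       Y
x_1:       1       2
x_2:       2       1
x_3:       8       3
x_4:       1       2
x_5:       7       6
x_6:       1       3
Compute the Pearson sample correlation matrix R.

Step 1 — column means:
  mean(X) = (1 + 2 + 8 + 1 + 7 + 1) / 6 = 20/6 = 3.3333
  mean(Y) = (2 + 1 + 3 + 2 + 6 + 3) / 6 = 17/6 = 2.8333

Step 2 — sample variances and covariances s[i,j] = (1/(n-1)) · Σ_k (x_{k,i} - mean_i) · (x_{k,j} - mean_j), with n-1 = 5:
  s[X,X] = ((-2.3333)·(-2.3333) + (-1.3333)·(-1.3333) + (4.6667)·(4.6667) + (-2.3333)·(-2.3333) + (3.6667)·(3.6667) + (-2.3333)·(-2.3333)) / 5 = 53.3333/5 = 10.6667
  s[X,Y] = ((-2.3333)·(-0.8333) + (-1.3333)·(-1.8333) + (4.6667)·(0.1667) + (-2.3333)·(-0.8333) + (3.6667)·(3.1667) + (-2.3333)·(0.1667)) / 5 = 18.3333/5 = 3.6667
  s[Y,Y] = ((-0.8333)·(-0.8333) + (-1.8333)·(-1.8333) + (0.1667)·(0.1667) + (-0.8333)·(-0.8333) + (3.1667)·(3.1667) + (0.1667)·(0.1667)) / 5 = 14.8333/5 = 2.9667
  Sample standard deviations s_i = √(s[i,i]):
  s(X) = √(10.6667) = 3.266
  s(Y) = √(2.9667) = 1.7224

Step 3 — r_{ij} = s_{ij} / (s_i · s_j):
  r[X,X] = 1 (diagonal).
  r[X,Y] = 3.6667 / (3.266 · 1.7224) = 3.6667 / 5.6253 = 0.6518
  r[Y,Y] = 1 (diagonal).

R is symmetric with unit diagonal. Assembling:

R = [[1, 0.6518],
 [0.6518, 1]]


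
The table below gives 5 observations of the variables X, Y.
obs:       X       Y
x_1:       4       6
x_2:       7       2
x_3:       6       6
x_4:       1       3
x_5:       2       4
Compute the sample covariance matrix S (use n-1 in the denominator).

Step 1 — column means:
  mean(X) = (4 + 7 + 6 + 1 + 2) / 5 = 20/5 = 4
  mean(Y) = (6 + 2 + 6 + 3 + 4) / 5 = 21/5 = 4.2

Step 2 — sample covariance S[i,j] = (1/(n-1)) · Σ_k (x_{k,i} - mean_i) · (x_{k,j} - mean_j), with n-1 = 4.
  S[X,X] = ((0)·(0) + (3)·(3) + (2)·(2) + (-3)·(-3) + (-2)·(-2)) / 4 = 26/4 = 6.5
  S[X,Y] = ((0)·(1.8) + (3)·(-2.2) + (2)·(1.8) + (-3)·(-1.2) + (-2)·(-0.2)) / 4 = 1/4 = 0.25
  S[Y,Y] = ((1.8)·(1.8) + (-2.2)·(-2.2) + (1.8)·(1.8) + (-1.2)·(-1.2) + (-0.2)·(-0.2)) / 4 = 12.8/4 = 3.2

S is symmetric (S[j,i] = S[i,j]). Assembling:

S = [[6.5, 0.25],
 [0.25, 3.2]]


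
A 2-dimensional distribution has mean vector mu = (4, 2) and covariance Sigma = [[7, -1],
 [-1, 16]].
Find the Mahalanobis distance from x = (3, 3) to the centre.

Step 1 — centre the observation: (x - mu) = (-1, 1).

Step 2 — invert Sigma. det(Sigma) = 7·16 - (-1)² = 111.
  Sigma^{-1} = (1/det) · [[d, -b], [-b, a]] = [[0.1441, 0.009],
 [0.009, 0.0631]].

Step 3 — form the quadratic (x - mu)^T · Sigma^{-1} · (x - mu):
  Sigma^{-1} · (x - mu) = (-0.1351, 0.0541).
  (x - mu)^T · [Sigma^{-1} · (x - mu)] = (-1)·(-0.1351) + (1)·(0.0541) = 0.1892.

Step 4 — take square root: d = √(0.1892) ≈ 0.435.

d(x, mu) = √(0.1892) ≈ 0.435


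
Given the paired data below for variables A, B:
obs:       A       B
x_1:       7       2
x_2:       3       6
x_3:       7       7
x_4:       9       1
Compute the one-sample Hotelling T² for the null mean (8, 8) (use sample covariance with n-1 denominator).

Step 1 — sample mean vector:
  mean(A) = (7 + 3 + 7 + 9) / 4 = 26/4 = 6.5
  mean(B) = (2 + 6 + 7 + 1) / 4 = 16/4 = 4
  x̄ = (6.5, 4),  deviation x̄ - mu_0 = (6.5, 4) - (8, 8) = (-1.5, -4).

Step 2 — sample covariance matrix, S[i,j] = (1/(n-1)) · Σ_k (x_{k,i} - mean_i) · (x_{k,j} - mean_j), divisor n-1 = 3:
  S[A,A] = ((0.5)·(0.5) + (-3.5)·(-3.5) + (0.5)·(0.5) + (2.5)·(2.5)) / 3 = 19/3 = 6.3333
  S[A,B] = ((0.5)·(-2) + (-3.5)·(2) + (0.5)·(3) + (2.5)·(-3)) / 3 = -14/3 = -4.6667
  S[B,B] = ((-2)·(-2) + (2)·(2) + (3)·(3) + (-3)·(-3)) / 3 = 26/3 = 8.6667
  S = [[6.3333, -4.6667],
 [-4.6667, 8.6667]].

Step 3 — invert S. det(S) = 6.3333·8.6667 - (-4.6667)² = 33.1111.
  S^{-1} = (1/det) · [[d, -b], [-b, a]] = [[0.2617, 0.1409],
 [0.1409, 0.1913]].

Step 4 — quadratic form (x̄ - mu_0)^T · S^{-1} · (x̄ - mu_0):
  S^{-1} · (x̄ - mu_0) = (-0.9564, -0.9765),
  (x̄ - mu_0)^T · [...] = (-1.5)·(-0.9564) + (-4)·(-0.9765) = 5.3406.

Step 5 — scale by n: T² = 4 · 5.3406 = 21.3624.

T² ≈ 21.3624


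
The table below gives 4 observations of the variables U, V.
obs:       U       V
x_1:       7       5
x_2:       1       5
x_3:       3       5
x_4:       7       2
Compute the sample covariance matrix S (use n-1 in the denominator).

Step 1 — column means:
  mean(U) = (7 + 1 + 3 + 7) / 4 = 18/4 = 4.5
  mean(V) = (5 + 5 + 5 + 2) / 4 = 17/4 = 4.25

Step 2 — sample covariance S[i,j] = (1/(n-1)) · Σ_k (x_{k,i} - mean_i) · (x_{k,j} - mean_j), with n-1 = 3.
  S[U,U] = ((2.5)·(2.5) + (-3.5)·(-3.5) + (-1.5)·(-1.5) + (2.5)·(2.5)) / 3 = 27/3 = 9
  S[U,V] = ((2.5)·(0.75) + (-3.5)·(0.75) + (-1.5)·(0.75) + (2.5)·(-2.25)) / 3 = -7.5/3 = -2.5
  S[V,V] = ((0.75)·(0.75) + (0.75)·(0.75) + (0.75)·(0.75) + (-2.25)·(-2.25)) / 3 = 6.75/3 = 2.25

S is symmetric (S[j,i] = S[i,j]). Assembling:

S = [[9, -2.5],
 [-2.5, 2.25]]


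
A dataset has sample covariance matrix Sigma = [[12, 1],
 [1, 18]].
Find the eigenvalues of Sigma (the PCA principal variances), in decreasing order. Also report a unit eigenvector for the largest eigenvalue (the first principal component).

Step 1 — characteristic polynomial of 2×2 Sigma:
  det(Sigma - λI) = λ² - trace · λ + det = 0.
  trace = 12 + 18 = 30, det = 12·18 - (1)² = 215.
Step 2 — discriminant:
  Δ = trace² - 4·det = 900 - 860 = 40.
Step 3 — eigenvalues:
  λ = (trace ± √Δ)/2 = (30 ± 6.3246)/2,
  λ_1 = 18.1623,  λ_2 = 11.8377.

Step 4 — unit eigenvector for λ_1: solve (Sigma - λ_1 I)v = 0. First row:
  (12 - 18.1623)·v_x + (1)·v_y = 0, i.e. (-6.1623)·v_x + (1)·v_y = 0,
  so v ∝ (b, λ_1 - a) = (1, 6.1623) = u.
  ||u|| = √((1)² + (6.1623)²) = √(38.9737) ≈ 6.2429,
  v_1 = u/||u|| ≈ (0.1602, 0.9871) (||v_1|| = 1).

λ_1 = 18.1623,  λ_2 = 11.8377;  v_1 ≈ (0.1602, 0.9871)


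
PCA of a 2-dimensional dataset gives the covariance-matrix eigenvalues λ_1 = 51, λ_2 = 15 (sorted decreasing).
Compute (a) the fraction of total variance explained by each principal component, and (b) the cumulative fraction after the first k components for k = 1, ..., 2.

Step 1 — total variance = trace(Sigma) = Σ λ_i = 51 + 15 = 66.

Step 2 — fraction explained by component i = λ_i / Σ λ:
  PC1: 51/66 = 0.7727
  PC2: 15/66 = 0.2273

Step 3 — cumulative fraction after k components = (λ_1 + ... + λ_k) / Σ λ:
  k = 1: 51/66 = 0.7727
  k = 2: (51 + 15)/66 = 66/66 = 1

Summary (fraction, with percent):

explained: PC1 0.7727 (77.27%), PC2 0.2273 (22.73%);  cumulative: 0.7727, 1


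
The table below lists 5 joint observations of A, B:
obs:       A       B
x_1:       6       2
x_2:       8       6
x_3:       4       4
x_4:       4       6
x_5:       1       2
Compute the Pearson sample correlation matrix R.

Step 1 — column means:
  mean(A) = (6 + 8 + 4 + 4 + 1) / 5 = 23/5 = 4.6
  mean(B) = (2 + 6 + 4 + 6 + 2) / 5 = 20/5 = 4

Step 2 — sample variances and covariances s[i,j] = (1/(n-1)) · Σ_k (x_{k,i} - mean_i) · (x_{k,j} - mean_j), with n-1 = 4:
  s[A,A] = ((1.4)·(1.4) + (3.4)·(3.4) + (-0.6)·(-0.6) + (-0.6)·(-0.6) + (-3.6)·(-3.6)) / 4 = 27.2/4 = 6.8
  s[A,B] = ((1.4)·(-2) + (3.4)·(2) + (-0.6)·(0) + (-0.6)·(2) + (-3.6)·(-2)) / 4 = 10/4 = 2.5
  s[B,B] = ((-2)·(-2) + (2)·(2) + (0)·(0) + (2)·(2) + (-2)·(-2)) / 4 = 16/4 = 4
  Sample standard deviations s_i = √(s[i,i]):
  s(A) = √(6.8) = 2.6077
  s(B) = √(4) = 2

Step 3 — r_{ij} = s_{ij} / (s_i · s_j):
  r[A,A] = 1 (diagonal).
  r[A,B] = 2.5 / (2.6077 · 2) = 2.5 / 5.2154 = 0.4794
  r[B,B] = 1 (diagonal).

R is symmetric with unit diagonal. Assembling:

R = [[1, 0.4794],
 [0.4794, 1]]


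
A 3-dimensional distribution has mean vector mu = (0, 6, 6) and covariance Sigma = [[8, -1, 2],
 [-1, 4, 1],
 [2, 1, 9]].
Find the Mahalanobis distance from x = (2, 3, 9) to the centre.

Step 1 — centre the observation: (x - mu) = (2, -3, 3).

Step 2 — invert Sigma (cofactor / det for 3×3, or solve directly):
  Sigma^{-1} = [[0.1394, 0.0438, -0.0359],
 [0.0438, 0.2709, -0.0398],
 [-0.0359, -0.0398, 0.1235]].

Step 3 — form the quadratic (x - mu)^T · Sigma^{-1} · (x - mu):
  Sigma^{-1} · (x - mu) = (0.0398, -0.8446, 0.4183).
  (x - mu)^T · [Sigma^{-1} · (x - mu)] = (2)·(0.0398) + (-3)·(-0.8446) + (3)·(0.4183) = 3.8685.

Step 4 — take square root: d = √(3.8685) ≈ 1.9669.

d(x, mu) = √(3.8685) ≈ 1.9669
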